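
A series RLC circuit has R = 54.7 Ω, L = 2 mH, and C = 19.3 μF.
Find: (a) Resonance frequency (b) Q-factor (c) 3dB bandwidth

Step 1 — Resonance: ω₀ = 1/√(LC) = 1/√(0.002·1.93e-05) = 5090 rad/s.
Step 2 — f₀ = ω₀/(2π) = 810.1 Hz.
Step 3 — Series Q: Q = ω₀L/R = 5090·0.002/54.7 = 0.1861.
Step 4 — Bandwidth: Δω = ω₀/Q = 2.735e+04 rad/s; BW = Δω/(2π) = 4353 Hz.

(a) f₀ = 810.1 Hz  (b) Q = 0.1861  (c) BW = 4353 Hz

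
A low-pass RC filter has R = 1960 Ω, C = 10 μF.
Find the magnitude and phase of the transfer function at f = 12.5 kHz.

Step 1 — Angular frequency: ω = 2π·1.25e+04 = 7.854e+04 rad/s.
Step 2 — Transfer function: H(jω) = 1/(1 + jωRC).
Step 3 — Denominator: 1 + jωRC = 1 + j·7.854e+04·1960·1e-05 = 1 + j1539.
Step 4 — H = 4.22e-07 - j0.0006496.
Step 5 — Magnitude: |H| = 0.0006496 (-63.7 dB); phase: φ = -90.0°.

|H| = 0.0006496 (-63.7 dB), φ = -90.0°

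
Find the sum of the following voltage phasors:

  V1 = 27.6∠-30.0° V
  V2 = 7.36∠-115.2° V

Step 1 — Convert each phasor to rectangular form:
  V1 = 27.6·(cos(-30.0°) + j·sin(-30.0°)) = 23.9 - j13.8 V
  V2 = 7.36·(cos(-115.2°) + j·sin(-115.2°)) = -3.134 - j6.66 V
Step 2 — Sum components: V_total = 20.77 - j20.46 V.
Step 3 — Convert to polar: |V_total| = 29.15 V, ∠V_total = -44.6°.

V_total = 29.15∠-44.6° V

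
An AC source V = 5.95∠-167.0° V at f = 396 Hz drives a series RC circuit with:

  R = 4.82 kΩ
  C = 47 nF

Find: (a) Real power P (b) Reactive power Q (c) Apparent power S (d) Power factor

Step 1 — Angular frequency: ω = 2π·f = 2π·396 = 2488 rad/s.
Step 2 — Component impedances:
  R: Z = R = 4820 Ω
  C: Z = 1/(jωC) = -j/(ω·C) = 0 - j8551 Ω
Step 3 — Series combination: Z_total = R + C = 4820 - j8551 Ω = 9816∠-60.6° Ω.
Step 4 — Source phasor: V = 5.95∠-167.0° V = -5.798 - j1.338 V.
Step 5 — Current: I = V / Z = -0.0001712 - j0.0005815 A = 0.0006061∠-106.4° A.
Step 6 — Complex power: S = V·I* = 0.001771 - j0.003142 VA.
Step 7 — Real power: P = Re(S) = 0.001771 W.
Step 8 — Reactive power: Q = Im(S) = -0.003142 VAR.
Step 9 — Apparent power: |S| = 0.003607 VA.
Step 10 — Power factor: PF = P/|S| = 0.491 (leading).

(a) P = 0.001771 W  (b) Q = -0.003142 VAR  (c) S = 0.003607 VA  (d) PF = 0.491 (leading)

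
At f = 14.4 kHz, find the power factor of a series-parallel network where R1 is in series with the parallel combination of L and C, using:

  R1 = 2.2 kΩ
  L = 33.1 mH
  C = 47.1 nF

Step 1 — Angular frequency: ω = 2π·f = 2π·1.44e+04 = 9.048e+04 rad/s.
Step 2 — Component impedances:
  R1: Z = R = 2200 Ω
  L: Z = jωL = j·9.048e+04·0.0331 = 0 + j2995 Ω
  C: Z = 1/(jωC) = -j/(ω·C) = 0 - j234.7 Ω
Step 3 — Parallel branch: L || C = 1/(1/L + 1/C) = 0 - j254.6 Ω.
Step 4 — Series with R1: Z_total = R1 + (L || C) = 2200 - j254.6 Ω = 2215∠-6.6° Ω.
Step 5 — Power factor: PF = cos(φ) = Re(Z)/|Z| = 2200/2214.7 = 0.9934.
Step 6 — Type: Im(Z) = -254.6 ⇒ leading (phase φ = -6.6°).

PF = 0.9934 (leading, φ = -6.6°)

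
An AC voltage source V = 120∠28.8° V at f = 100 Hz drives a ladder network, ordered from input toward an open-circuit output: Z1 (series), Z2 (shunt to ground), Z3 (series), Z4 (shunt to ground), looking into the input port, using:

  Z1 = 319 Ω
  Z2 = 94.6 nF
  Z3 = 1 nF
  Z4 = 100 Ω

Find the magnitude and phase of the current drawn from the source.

Step 1 — Angular frequency: ω = 2π·f = 2π·100 = 628.3 rad/s.
Step 2 — Component impedances:
  Z1: Z = R = 319 Ω
  Z2: Z = 1/(jωC) = -j/(ω·C) = 0 - j1.682e+04 Ω
  Z3: Z = 1/(jωC) = -j/(ω·C) = 0 - j1.592e+06 Ω
  Z4: Z = R = 100 Ω
Step 3 — Ladder network (open output): work backward from the far end, alternating series and parallel combinations. Z_in = 319 - j1.665e+04 Ω = 1.665e+04∠-88.9° Ω.
Step 4 — Source phasor: V = 120∠28.8° V = 105.2 + j57.81 V.
Step 5 — Ohm's law: I = V / Z_total = (105.2 + j57.81) / (319 - j1.665e+04) = -0.00335 + j0.006381 A.
Step 6 — Convert to polar: |I| = 0.007207 A, ∠I = 117.7°.

I = 0.007207∠117.7° A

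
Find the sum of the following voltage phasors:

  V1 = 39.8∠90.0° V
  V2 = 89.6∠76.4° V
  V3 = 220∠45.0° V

Step 1 — Convert each phasor to rectangular form:
  V1 = 39.8·(cos(90.0°) + j·sin(90.0°)) = 0 + j39.8 V
  V2 = 89.6·(cos(76.4°) + j·sin(76.4°)) = 21.07 + j87.09 V
  V3 = 220·(cos(45.0°) + j·sin(45.0°)) = 155.6 + j155.6 V
Step 2 — Sum components: V_total = 176.6 + j282.5 V.
Step 3 — Convert to polar: |V_total| = 333.1 V, ∠V_total = 58.0°.

V_total = 333.1∠58.0° V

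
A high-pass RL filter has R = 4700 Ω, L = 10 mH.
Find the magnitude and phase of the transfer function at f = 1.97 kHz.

Step 1 — Angular frequency: ω = 2π·1970 = 1.238e+04 rad/s.
Step 2 — Transfer function: H(jω) = jωL/(R + jωL).
Step 3 — Numerator jωL = j·123.8; denominator R + jωL = 4700 + j123.8.
Step 4 — H = 0.0006931 + j0.02632.
Step 5 — Magnitude: |H| = 0.02633 (-31.6 dB); phase: φ = 88.5°.

|H| = 0.02633 (-31.6 dB), φ = 88.5°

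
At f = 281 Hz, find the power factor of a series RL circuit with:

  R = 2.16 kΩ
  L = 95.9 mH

Step 1 — Angular frequency: ω = 2π·f = 2π·281 = 1766 rad/s.
Step 2 — Component impedances:
  R: Z = R = 2160 Ω
  L: Z = jωL = j·1766·0.0959 = 0 + j169.3 Ω
Step 3 — Series combination: Z_total = R + L = 2160 + j169.3 Ω = 2167∠4.5° Ω.
Step 4 — Power factor: PF = cos(φ) = Re(Z)/|Z| = 2160/2166.63 = 0.9969.
Step 5 — Type: Im(Z) = 169.3 ⇒ lagging (phase φ = 4.5°).

PF = 0.9969 (lagging, φ = 4.5°)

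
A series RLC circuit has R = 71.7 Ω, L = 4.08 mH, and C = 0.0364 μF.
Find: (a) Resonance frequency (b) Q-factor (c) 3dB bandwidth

Step 1 — Resonance condition Im(Z)=0 gives ω₀ = 1/√(LC).
Step 2 — ω₀ = 1/√(0.00408·3.64e-08) = 8.206e+04 rad/s.
Step 3 — f₀ = ω₀/(2π) = 1.306e+04 Hz.
Step 4 — Series Q: Q = ω₀L/R = 8.206e+04·0.00408/71.7 = 4.669.
Step 5 — 3dB bandwidth: Δω = ω₀/Q = 1.757e+04 rad/s; BW = Δω/(2π) = 2797 Hz.

(a) f₀ = 1.306e+04 Hz  (b) Q = 4.669  (c) BW = 2797 Hz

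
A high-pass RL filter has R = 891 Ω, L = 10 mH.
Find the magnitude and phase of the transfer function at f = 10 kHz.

Step 1 — Angular frequency: ω = 2π·1e+04 = 6.283e+04 rad/s.
Step 2 — Transfer function: H(jω) = jωL/(R + jωL).
Step 3 — Numerator jωL = j·628.3; denominator R + jωL = 891 + j628.3.
Step 4 — H = 0.3321 + j0.471.
Step 5 — Magnitude: |H| = 0.5763 (-4.8 dB); phase: φ = 54.8°.

|H| = 0.5763 (-4.8 dB), φ = 54.8°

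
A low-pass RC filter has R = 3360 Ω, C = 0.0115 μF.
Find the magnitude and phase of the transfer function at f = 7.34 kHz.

Step 1 — Angular frequency: ω = 2π·7340 = 4.612e+04 rad/s.
Step 2 — Transfer function: H(jω) = 1/(1 + jωRC).
Step 3 — Denominator: 1 + jωRC = 1 + j·4.612e+04·3360·1.15e-08 = 1 + j1.782.
Step 4 — H = 0.2395 - j0.4268.
Step 5 — Magnitude: |H| = 0.4894 (-6.2 dB); phase: φ = -60.7°.

|H| = 0.4894 (-6.2 dB), φ = -60.7°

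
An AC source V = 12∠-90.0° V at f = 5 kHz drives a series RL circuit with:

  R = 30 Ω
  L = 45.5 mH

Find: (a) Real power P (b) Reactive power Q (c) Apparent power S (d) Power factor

Step 1 — Angular frequency: ω = 2π·f = 2π·5000 = 3.142e+04 rad/s.
Step 2 — Component impedances:
  R: Z = R = 30 Ω
  L: Z = jωL = j·3.142e+04·0.0455 = 0 + j1429 Ω
Step 3 — Series combination: Z_total = R + L = 30 + j1429 Ω = 1430∠88.8° Ω.
Step 4 — Source phasor: V = 12∠-90.0° V = 0 - j12 V.
Step 5 — Current: I = V / Z = -0.008391 - j0.0001761 A = 0.008393∠-178.8° A.
Step 6 — Complex power: S = V·I* = 0.002113 + j0.1007 VA.
Step 7 — Real power: P = Re(S) = 0.002113 W.
Step 8 — Reactive power: Q = Im(S) = 0.1007 VAR.
Step 9 — Apparent power: |S| = 0.1007 VA.
Step 10 — Power factor: PF = P/|S| = 0.02098 (lagging).

(a) P = 0.002113 W  (b) Q = 0.1007 VAR  (c) S = 0.1007 VA  (d) PF = 0.02098 (lagging)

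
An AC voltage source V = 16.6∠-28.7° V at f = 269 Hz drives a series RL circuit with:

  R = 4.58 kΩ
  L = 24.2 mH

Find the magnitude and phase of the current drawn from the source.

Step 1 — Angular frequency: ω = 2π·f = 2π·269 = 1690 rad/s.
Step 2 — Component impedances:
  R: Z = R = 4580 Ω
  L: Z = jωL = j·1690·0.0242 = 0 + j40.9 Ω
Step 3 — Series combination: Z_total = R + L = 4580 + j40.9 Ω = 4580∠0.5° Ω.
Step 4 — Source phasor: V = 16.6∠-28.7° V = 14.56 - j7.972 V.
Step 5 — Ohm's law: I = V / Z_total = (14.56 - j7.972) / (4580 + j40.9) = 0.003163 - j0.001769 A.
Step 6 — Convert to polar: |I| = 0.003624 A, ∠I = -29.2°.

I = 0.003624∠-29.2° A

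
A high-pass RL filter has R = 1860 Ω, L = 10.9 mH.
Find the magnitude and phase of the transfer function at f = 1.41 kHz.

Step 1 — Angular frequency: ω = 2π·1410 = 8859 rad/s.
Step 2 — Transfer function: H(jω) = jωL/(R + jωL).
Step 3 — Numerator jωL = j·96.57; denominator R + jωL = 1860 + j96.57.
Step 4 — H = 0.002688 + j0.05178.
Step 5 — Magnitude: |H| = 0.05185 (-25.7 dB); phase: φ = 87.0°.

|H| = 0.05185 (-25.7 dB), φ = 87.0°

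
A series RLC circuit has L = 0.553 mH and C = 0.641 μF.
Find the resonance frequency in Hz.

Step 1 — Resonance condition Im(Z)=0 gives ω₀ = 1/√(LC).
Step 2 — ω₀ = 1/√(0.000553·6.41e-07) = 5.311e+04 rad/s.
Step 3 — f₀ = ω₀/(2π) = 8453 Hz.

f₀ = 8453 Hz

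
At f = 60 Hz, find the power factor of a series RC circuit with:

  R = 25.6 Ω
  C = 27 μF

Step 1 — Angular frequency: ω = 2π·f = 2π·60 = 377 rad/s.
Step 2 — Component impedances:
  R: Z = R = 25.6 Ω
  C: Z = 1/(jωC) = -j/(ω·C) = 0 - j98.24 Ω
Step 3 — Series combination: Z_total = R + C = 25.6 - j98.24 Ω = 101.5∠-75.4° Ω.
Step 4 — Power factor: PF = cos(φ) = Re(Z)/|Z| = 25.6/101.5 = 0.2522.
Step 5 — Type: Im(Z) = -98.24 ⇒ leading (phase φ = -75.4°).

PF = 0.2522 (leading, φ = -75.4°)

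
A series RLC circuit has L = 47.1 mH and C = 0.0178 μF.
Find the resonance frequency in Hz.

Step 1 — Resonance condition Im(Z)=0 gives ω₀ = 1/√(LC).
Step 2 — ω₀ = 1/√(0.0471·1.78e-08) = 3.454e+04 rad/s.
Step 3 — f₀ = ω₀/(2π) = 5497 Hz.

f₀ = 5497 Hz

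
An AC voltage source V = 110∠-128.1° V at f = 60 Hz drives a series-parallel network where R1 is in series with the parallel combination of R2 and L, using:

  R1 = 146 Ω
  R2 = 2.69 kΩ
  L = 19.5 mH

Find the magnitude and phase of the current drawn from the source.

Step 1 — Angular frequency: ω = 2π·f = 2π·60 = 377 rad/s.
Step 2 — Component impedances:
  R1: Z = R = 146 Ω
  R2: Z = R = 2690 Ω
  L: Z = jωL = j·377·0.0195 = 0 + j7.351 Ω
Step 3 — Parallel branch: R2 || L = 1/(1/R2 + 1/L) = 0.02009 + j7.351 Ω.
Step 4 — Series with R1: Z_total = R1 + (R2 || L) = 146 + j7.351 Ω = 146.2∠2.9° Ω.
Step 5 — Source phasor: V = 110∠-128.1° V = -67.87 - j86.56 V.
Step 6 — Ohm's law: I = V / Z_total = (-67.87 - j86.56) / (146 + j7.351) = -0.4934 - j0.568 A.
Step 7 — Convert to polar: |I| = 0.7524 A, ∠I = -131.0°.

I = 0.7524∠-131.0° A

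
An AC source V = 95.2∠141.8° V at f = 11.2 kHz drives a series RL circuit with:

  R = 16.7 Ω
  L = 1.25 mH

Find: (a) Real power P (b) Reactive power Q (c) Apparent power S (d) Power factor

Step 1 — Angular frequency: ω = 2π·f = 2π·1.12e+04 = 7.037e+04 rad/s.
Step 2 — Component impedances:
  R: Z = R = 16.7 Ω
  L: Z = jωL = j·7.037e+04·0.00125 = 0 + j87.96 Ω
Step 3 — Series combination: Z_total = R + L = 16.7 + j87.96 Ω = 89.54∠79.3° Ω.
Step 4 — Source phasor: V = 95.2∠141.8° V = -74.81 + j58.87 V.
Step 5 — Current: I = V / Z = 0.4901 + j0.9435 A = 1.063∠62.5° A.
Step 6 — Complex power: S = V·I* = 18.88 + j99.45 VA.
Step 7 — Real power: P = Re(S) = 18.88 W.
Step 8 — Reactive power: Q = Im(S) = 99.45 VAR.
Step 9 — Apparent power: |S| = 101.2 VA.
Step 10 — Power factor: PF = P/|S| = 0.1865 (lagging).

(a) P = 18.88 W  (b) Q = 99.45 VAR  (c) S = 101.2 VA  (d) PF = 0.1865 (lagging)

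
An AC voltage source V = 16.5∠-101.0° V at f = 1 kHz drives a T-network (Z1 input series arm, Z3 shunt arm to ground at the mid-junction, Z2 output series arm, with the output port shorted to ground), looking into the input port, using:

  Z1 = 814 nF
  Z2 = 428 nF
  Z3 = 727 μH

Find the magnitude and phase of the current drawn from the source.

Step 1 — Angular frequency: ω = 2π·f = 2π·1000 = 6283 rad/s.
Step 2 — Component impedances:
  Z1: Z = 1/(jωC) = -j/(ω·C) = 0 - j195.5 Ω
  Z2: Z = 1/(jωC) = -j/(ω·C) = 0 - j371.9 Ω
  Z3: Z = jωL = j·6283·0.000727 = 0 + j4.568 Ω
Step 3 — With the output port shorted to ground, the output series arm Z2 runs from the junction to ground; the shunt arm Z3 also runs from the junction to ground. They appear in parallel: Z3 || Z2 = 0 + j4.625 Ω.
Step 4 — Series with input arm Z1: Z_in = Z1 + (Z3 || Z2) = 0 - j190.9 Ω = 190.9∠-90.0° Ω.
Step 5 — Source phasor: V = 16.5∠-101.0° V = -3.148 - j16.2 V.
Step 6 — Ohm's law: I = V / Z_total = (-3.148 - j16.2) / (0 - j190.9) = 0.08485 - j0.01649 A.
Step 7 — Convert to polar: |I| = 0.08643 A, ∠I = -11.0°.

I = 0.08643∠-11.0° A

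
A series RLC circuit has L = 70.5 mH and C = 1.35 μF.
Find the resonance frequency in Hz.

Step 1 — Resonance condition Im(Z)=0 gives ω₀ = 1/√(LC).
Step 2 — ω₀ = 1/√(0.0705·1.35e-06) = 3241 rad/s.
Step 3 — f₀ = ω₀/(2π) = 515.9 Hz.

f₀ = 515.9 Hz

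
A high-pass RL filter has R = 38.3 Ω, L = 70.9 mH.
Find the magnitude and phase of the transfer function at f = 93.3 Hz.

Step 1 — Angular frequency: ω = 2π·93.3 = 586.2 rad/s.
Step 2 — Transfer function: H(jω) = jωL/(R + jωL).
Step 3 — Numerator jωL = j·41.56; denominator R + jωL = 38.3 + j41.56.
Step 4 — H = 0.5408 + j0.4983.
Step 5 — Magnitude: |H| = 0.7354 (-2.7 dB); phase: φ = 42.7°.

|H| = 0.7354 (-2.7 dB), φ = 42.7°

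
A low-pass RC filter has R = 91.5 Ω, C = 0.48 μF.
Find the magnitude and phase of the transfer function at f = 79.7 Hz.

Step 1 — Angular frequency: ω = 2π·79.7 = 500.8 rad/s.
Step 2 — Transfer function: H(jω) = 1/(1 + jωRC).
Step 3 — Denominator: 1 + jωRC = 1 + j·500.8·91.5·4.8e-07 = 1 + j0.02199.
Step 4 — H = 0.9995 - j0.02198.
Step 5 — Magnitude: |H| = 0.9998 (-0.0 dB); phase: φ = -1.3°.

|H| = 0.9998 (-0.0 dB), φ = -1.3°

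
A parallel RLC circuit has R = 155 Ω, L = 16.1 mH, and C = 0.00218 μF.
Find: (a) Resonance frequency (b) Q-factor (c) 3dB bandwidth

Step 1 — Resonance: ω₀ = 1/√(LC) = 1/√(0.0161·2.18e-09) = 1.688e+05 rad/s.
Step 2 — f₀ = ω₀/(2π) = 2.686e+04 Hz.
Step 3 — Parallel Q: Q = R/(ω₀L) = 155/(1.688e+05·0.0161) = 0.05704.
Step 4 — Bandwidth: Δω = ω₀/Q = 2.959e+06 rad/s; BW = Δω/(2π) = 4.71e+05 Hz.

(a) f₀ = 2.686e+04 Hz  (b) Q = 0.05704  (c) BW = 4.71e+05 Hz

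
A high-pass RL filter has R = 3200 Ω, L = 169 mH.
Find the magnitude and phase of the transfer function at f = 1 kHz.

Step 1 — Angular frequency: ω = 2π·1000 = 6283 rad/s.
Step 2 — Transfer function: H(jω) = jωL/(R + jωL).
Step 3 — Numerator jωL = j·1062; denominator R + jωL = 3200 + j1062.
Step 4 — H = 0.09919 + j0.2989.
Step 5 — Magnitude: |H| = 0.3149 (-10.0 dB); phase: φ = 71.6°.

|H| = 0.3149 (-10.0 dB), φ = 71.6°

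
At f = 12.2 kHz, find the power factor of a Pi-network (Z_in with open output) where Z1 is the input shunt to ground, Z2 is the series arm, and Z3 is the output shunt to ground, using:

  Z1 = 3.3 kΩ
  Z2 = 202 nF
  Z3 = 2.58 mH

Step 1 — Angular frequency: ω = 2π·f = 2π·1.22e+04 = 7.665e+04 rad/s.
Step 2 — Component impedances:
  Z1: Z = R = 3300 Ω
  Z2: Z = 1/(jωC) = -j/(ω·C) = 0 - j64.58 Ω
  Z3: Z = jωL = j·7.665e+04·0.00258 = 0 + j197.8 Ω
Step 3 — With open output, the series arm Z2 and the output shunt Z3 appear in series to ground: Z2 + Z3 = 0 + j133.2 Ω.
Step 4 — Parallel with input shunt Z1: Z_in = Z1 || (Z2 + Z3) = 5.367 + j133 Ω = 133.1∠87.7° Ω.
Step 5 — Power factor: PF = cos(φ) = Re(Z)/|Z| = 5.3667/133.08 = 0.04033.
Step 6 — Type: Im(Z) = 133 ⇒ lagging (phase φ = 87.7°).

PF = 0.04033 (lagging, φ = 87.7°)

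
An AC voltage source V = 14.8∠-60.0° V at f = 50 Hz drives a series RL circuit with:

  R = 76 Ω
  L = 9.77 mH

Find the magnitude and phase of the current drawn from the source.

Step 1 — Angular frequency: ω = 2π·f = 2π·50 = 314.2 rad/s.
Step 2 — Component impedances:
  R: Z = R = 76 Ω
  L: Z = jωL = j·314.2·0.00977 = 0 + j3.069 Ω
Step 3 — Series combination: Z_total = R + L = 76 + j3.069 Ω = 76.06∠2.3° Ω.
Step 4 — Source phasor: V = 14.8∠-60.0° V = 7.4 - j12.82 V.
Step 5 — Ohm's law: I = V / Z_total = (7.4 - j12.82) / (76 + j3.069) = 0.09041 - j0.1723 A.
Step 6 — Convert to polar: |I| = 0.1946 A, ∠I = -62.3°.

I = 0.1946∠-62.3° A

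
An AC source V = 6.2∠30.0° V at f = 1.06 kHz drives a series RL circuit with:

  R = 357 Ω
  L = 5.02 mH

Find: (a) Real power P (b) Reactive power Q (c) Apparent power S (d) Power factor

Step 1 — Angular frequency: ω = 2π·f = 2π·1060 = 6660 rad/s.
Step 2 — Component impedances:
  R: Z = R = 357 Ω
  L: Z = jωL = j·6660·0.00502 = 0 + j33.43 Ω
Step 3 — Series combination: Z_total = R + L = 357 + j33.43 Ω = 358.6∠5.4° Ω.
Step 4 — Source phasor: V = 6.2∠30.0° V = 5.369 + j3.1 V.
Step 5 — Current: I = V / Z = 0.01572 + j0.007212 A = 0.01729∠24.6° A.
Step 6 — Complex power: S = V·I* = 0.1067 + j0.009996 VA.
Step 7 — Real power: P = Re(S) = 0.1067 W.
Step 8 — Reactive power: Q = Im(S) = 0.009996 VAR.
Step 9 — Apparent power: |S| = 0.1072 VA.
Step 10 — Power factor: PF = P/|S| = 0.9956 (lagging).

(a) P = 0.1067 W  (b) Q = 0.009996 VAR  (c) S = 0.1072 VA  (d) PF = 0.9956 (lagging)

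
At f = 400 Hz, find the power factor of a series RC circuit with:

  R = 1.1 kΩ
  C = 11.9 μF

Step 1 — Angular frequency: ω = 2π·f = 2π·400 = 2513 rad/s.
Step 2 — Component impedances:
  R: Z = R = 1100 Ω
  C: Z = 1/(jωC) = -j/(ω·C) = 0 - j33.44 Ω
Step 3 — Series combination: Z_total = R + C = 1100 - j33.44 Ω = 1101∠-1.7° Ω.
Step 4 — Power factor: PF = cos(φ) = Re(Z)/|Z| = 1100/1100.5 = 0.9995.
Step 5 — Type: Im(Z) = -33.44 ⇒ leading (phase φ = -1.7°).

PF = 0.9995 (leading, φ = -1.7°)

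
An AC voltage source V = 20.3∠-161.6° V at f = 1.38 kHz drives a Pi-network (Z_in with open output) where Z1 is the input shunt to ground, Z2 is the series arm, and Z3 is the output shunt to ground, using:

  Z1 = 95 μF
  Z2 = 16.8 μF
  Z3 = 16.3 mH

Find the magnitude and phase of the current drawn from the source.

Step 1 — Angular frequency: ω = 2π·f = 2π·1380 = 8671 rad/s.
Step 2 — Component impedances:
  Z1: Z = 1/(jωC) = -j/(ω·C) = 0 - j1.214 Ω
  Z2: Z = 1/(jωC) = -j/(ω·C) = 0 - j6.865 Ω
  Z3: Z = jωL = j·8671·0.0163 = 0 + j141.3 Ω
Step 3 — With open output, the series arm Z2 and the output shunt Z3 appear in series to ground: Z2 + Z3 = 0 + j134.5 Ω.
Step 4 — Parallel with input shunt Z1: Z_in = Z1 || (Z2 + Z3) = 0 - j1.225 Ω = 1.225∠-90.0° Ω.
Step 5 — Source phasor: V = 20.3∠-161.6° V = -19.26 - j6.408 V.
Step 6 — Ohm's law: I = V / Z_total = (-19.26 - j6.408) / (0 - j1.225) = 5.231 - j15.72 A.
Step 7 — Convert to polar: |I| = 16.57 A, ∠I = -71.6°.

I = 16.57∠-71.6° A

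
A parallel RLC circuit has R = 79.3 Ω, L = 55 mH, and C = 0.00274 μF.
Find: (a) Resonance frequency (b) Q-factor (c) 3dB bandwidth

Step 1 — Resonance: ω₀ = 1/√(LC) = 1/√(0.055·2.74e-09) = 8.146e+04 rad/s.
Step 2 — f₀ = ω₀/(2π) = 1.296e+04 Hz.
Step 3 — Parallel Q: Q = R/(ω₀L) = 79.3/(8.146e+04·0.055) = 0.0177.
Step 4 — Bandwidth: Δω = ω₀/Q = 4.602e+06 rad/s; BW = Δω/(2π) = 7.325e+05 Hz.

(a) f₀ = 1.296e+04 Hz  (b) Q = 0.0177  (c) BW = 7.325e+05 Hz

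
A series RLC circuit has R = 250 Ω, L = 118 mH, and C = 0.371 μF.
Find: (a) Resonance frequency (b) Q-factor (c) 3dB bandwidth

Step 1 — Resonance: ω₀ = 1/√(LC) = 1/√(0.118·3.71e-07) = 4779 rad/s.
Step 2 — f₀ = ω₀/(2π) = 760.7 Hz.
Step 3 — Series Q: Q = ω₀L/R = 4779·0.118/250 = 2.256.
Step 4 — Bandwidth: Δω = ω₀/Q = 2119 rad/s; BW = Δω/(2π) = 337.2 Hz.

(a) f₀ = 760.7 Hz  (b) Q = 2.256  (c) BW = 337.2 Hz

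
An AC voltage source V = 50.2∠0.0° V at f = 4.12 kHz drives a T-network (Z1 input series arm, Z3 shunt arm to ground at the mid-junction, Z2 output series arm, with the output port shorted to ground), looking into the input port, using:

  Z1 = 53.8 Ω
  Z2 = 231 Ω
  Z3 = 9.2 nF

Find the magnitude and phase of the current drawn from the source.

Step 1 — Angular frequency: ω = 2π·f = 2π·4120 = 2.589e+04 rad/s.
Step 2 — Component impedances:
  Z1: Z = R = 53.8 Ω
  Z2: Z = R = 231 Ω
  Z3: Z = 1/(jωC) = -j/(ω·C) = 0 - j4199 Ω
Step 3 — With the output port shorted to ground, the output series arm Z2 runs from the junction to ground; the shunt arm Z3 also runs from the junction to ground. They appear in parallel: Z3 || Z2 = 230.3 - j12.67 Ω.
Step 4 — Series with input arm Z1: Z_in = Z1 + (Z3 || Z2) = 284.1 - j12.67 Ω = 284.4∠-2.6° Ω.
Step 5 — Source phasor: V = 50.2∠0.0° V = 50.2 V.
Step 6 — Ohm's law: I = V / Z_total = (50.2) / (284.1 - j12.67) = 0.1763 + j0.007864 A.
Step 7 — Convert to polar: |I| = 0.1765 A, ∠I = 2.6°.

I = 0.1765∠2.6° A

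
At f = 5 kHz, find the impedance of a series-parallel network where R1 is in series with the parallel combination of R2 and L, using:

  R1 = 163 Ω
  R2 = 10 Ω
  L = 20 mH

Step 1 — Angular frequency: ω = 2π·f = 2π·5000 = 3.142e+04 rad/s.
Step 2 — Component impedances:
  R1: Z = R = 163 Ω
  R2: Z = R = 10 Ω
  L: Z = jωL = j·3.142e+04·0.02 = 0 + j628.3 Ω
Step 3 — Parallel branch: R2 || L = 1/(1/R2 + 1/L) = 9.997 + j0.1591 Ω.
Step 4 — Series with R1: Z_total = R1 + (R2 || L) = 173 + j0.1591 Ω = 173∠0.1° Ω.

Z = 173 + j0.1591 Ω = 173∠0.1° Ω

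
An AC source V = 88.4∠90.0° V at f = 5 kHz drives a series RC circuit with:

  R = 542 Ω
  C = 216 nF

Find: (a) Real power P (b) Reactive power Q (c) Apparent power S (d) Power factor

Step 1 — Angular frequency: ω = 2π·f = 2π·5000 = 3.142e+04 rad/s.
Step 2 — Component impedances:
  R: Z = R = 542 Ω
  C: Z = 1/(jωC) = -j/(ω·C) = 0 - j147.4 Ω
Step 3 — Series combination: Z_total = R + C = 542 - j147.4 Ω = 561.7∠-15.2° Ω.
Step 4 — Source phasor: V = 88.4∠90.0° V = 0 + j88.4 V.
Step 5 — Current: I = V / Z = -0.04129 + j0.1519 A = 0.1574∠105.2° A.
Step 6 — Complex power: S = V·I* = 13.43 - j3.65 VA.
Step 7 — Real power: P = Re(S) = 13.43 W.
Step 8 — Reactive power: Q = Im(S) = -3.65 VAR.
Step 9 — Apparent power: |S| = 13.91 VA.
Step 10 — Power factor: PF = P/|S| = 0.965 (leading).

(a) P = 13.43 W  (b) Q = -3.65 VAR  (c) S = 13.91 VA  (d) PF = 0.965 (leading)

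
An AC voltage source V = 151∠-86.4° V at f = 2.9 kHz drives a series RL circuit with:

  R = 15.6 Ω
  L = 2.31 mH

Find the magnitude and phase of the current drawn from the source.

Step 1 — Angular frequency: ω = 2π·f = 2π·2900 = 1.822e+04 rad/s.
Step 2 — Component impedances:
  R: Z = R = 15.6 Ω
  L: Z = jωL = j·1.822e+04·0.00231 = 0 + j42.09 Ω
Step 3 — Series combination: Z_total = R + L = 15.6 + j42.09 Ω = 44.89∠69.7° Ω.
Step 4 — Source phasor: V = 151∠-86.4° V = 9.481 - j150.7 V.
Step 5 — Ohm's law: I = V / Z_total = (9.481 - j150.7) / (15.6 + j42.09) = -3.075 - j1.365 A.
Step 6 — Convert to polar: |I| = 3.364 A, ∠I = -156.1°.

I = 3.364∠-156.1° A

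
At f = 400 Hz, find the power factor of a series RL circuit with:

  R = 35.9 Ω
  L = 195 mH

Step 1 — Angular frequency: ω = 2π·f = 2π·400 = 2513 rad/s.
Step 2 — Component impedances:
  R: Z = R = 35.9 Ω
  L: Z = jωL = j·2513·0.195 = 0 + j490.1 Ω
Step 3 — Series combination: Z_total = R + L = 35.9 + j490.1 Ω = 491.4∠85.8° Ω.
Step 4 — Power factor: PF = cos(φ) = Re(Z)/|Z| = 35.9/491.4 = 0.07306.
Step 5 — Type: Im(Z) = 490.1 ⇒ lagging (phase φ = 85.8°).

PF = 0.07306 (lagging, φ = 85.8°)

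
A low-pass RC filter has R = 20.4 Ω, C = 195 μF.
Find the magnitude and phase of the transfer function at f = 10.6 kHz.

Step 1 — Angular frequency: ω = 2π·1.06e+04 = 6.66e+04 rad/s.
Step 2 — Transfer function: H(jω) = 1/(1 + jωRC).
Step 3 — Denominator: 1 + jωRC = 1 + j·6.66e+04·20.4·0.000195 = 1 + j264.9.
Step 4 — H = 1.425e-05 - j0.003774.
Step 5 — Magnitude: |H| = 0.003774 (-48.5 dB); phase: φ = -89.8°.

|H| = 0.003774 (-48.5 dB), φ = -89.8°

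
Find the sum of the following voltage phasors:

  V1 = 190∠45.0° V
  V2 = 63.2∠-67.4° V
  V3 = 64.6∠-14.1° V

Step 1 — Convert each phasor to rectangular form:
  V1 = 190·(cos(45.0°) + j·sin(45.0°)) = 134.4 + j134.4 V
  V2 = 63.2·(cos(-67.4°) + j·sin(-67.4°)) = 24.29 - j58.35 V
  V3 = 64.6·(cos(-14.1°) + j·sin(-14.1°)) = 62.65 - j15.74 V
Step 2 — Sum components: V_total = 221.3 + j60.27 V.
Step 3 — Convert to polar: |V_total| = 229.4 V, ∠V_total = 15.2°.

V_total = 229.4∠15.2° V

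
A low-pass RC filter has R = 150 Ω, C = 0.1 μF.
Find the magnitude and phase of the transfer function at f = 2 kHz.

Step 1 — Angular frequency: ω = 2π·2000 = 1.257e+04 rad/s.
Step 2 — Transfer function: H(jω) = 1/(1 + jωRC).
Step 3 — Denominator: 1 + jωRC = 1 + j·1.257e+04·150·1e-07 = 1 + j0.1885.
Step 4 — H = 0.9657 - j0.182.
Step 5 — Magnitude: |H| = 0.9827 (-0.2 dB); phase: φ = -10.7°.

|H| = 0.9827 (-0.2 dB), φ = -10.7°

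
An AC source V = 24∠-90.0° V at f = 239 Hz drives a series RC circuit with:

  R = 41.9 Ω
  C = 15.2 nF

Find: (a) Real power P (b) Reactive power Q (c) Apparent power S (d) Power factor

Step 1 — Angular frequency: ω = 2π·f = 2π·239 = 1502 rad/s.
Step 2 — Component impedances:
  R: Z = R = 41.9 Ω
  C: Z = 1/(jωC) = -j/(ω·C) = 0 - j4.381e+04 Ω
Step 3 — Series combination: Z_total = R + C = 41.9 - j4.381e+04 Ω = 4.381e+04∠-89.9° Ω.
Step 4 — Source phasor: V = 24∠-90.0° V = 0 - j24 V.
Step 5 — Current: I = V / Z = 0.0005478 - j5.239e-07 A = 0.0005478∠-0.1° A.
Step 6 — Complex power: S = V·I* = 1.257e-05 - j0.01315 VA.
Step 7 — Real power: P = Re(S) = 1.257e-05 W.
Step 8 — Reactive power: Q = Im(S) = -0.01315 VAR.
Step 9 — Apparent power: |S| = 0.01315 VA.
Step 10 — Power factor: PF = P/|S| = 0.0009564 (leading).

(a) P = 1.257e-05 W  (b) Q = -0.01315 VAR  (c) S = 0.01315 VA  (d) PF = 0.0009564 (leading)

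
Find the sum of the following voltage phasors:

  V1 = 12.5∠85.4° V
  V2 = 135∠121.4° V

Step 1 — Convert each phasor to rectangular form:
  V1 = 12.5·(cos(85.4°) + j·sin(85.4°)) = 1.002 + j12.46 V
  V2 = 135·(cos(121.4°) + j·sin(121.4°)) = -70.34 + j115.2 V
Step 2 — Sum components: V_total = -69.33 + j127.7 V.
Step 3 — Convert to polar: |V_total| = 145.3 V, ∠V_total = 118.5°.

V_total = 145.3∠118.5° V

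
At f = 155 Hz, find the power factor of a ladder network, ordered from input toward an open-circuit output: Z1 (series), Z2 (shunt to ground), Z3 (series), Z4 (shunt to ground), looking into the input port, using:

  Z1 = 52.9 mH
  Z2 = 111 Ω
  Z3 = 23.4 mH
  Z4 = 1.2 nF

Step 1 — Angular frequency: ω = 2π·f = 2π·155 = 973.9 rad/s.
Step 2 — Component impedances:
  Z1: Z = jωL = j·973.9·0.0529 = 0 + j51.52 Ω
  Z2: Z = R = 111 Ω
  Z3: Z = jωL = j·973.9·0.0234 = 0 + j22.79 Ω
  Z4: Z = 1/(jωC) = -j/(ω·C) = 0 - j8.557e+05 Ω
Step 3 — Ladder network (open output): work backward from the far end, alternating series and parallel combinations. Z_in = 111 + j51.5 Ω = 122.4∠24.9° Ω.
Step 4 — Power factor: PF = cos(φ) = Re(Z)/|Z| = 111/122.37 = 0.9071.
Step 5 — Type: Im(Z) = 51.5 ⇒ lagging (phase φ = 24.9°).

PF = 0.9071 (lagging, φ = 24.9°)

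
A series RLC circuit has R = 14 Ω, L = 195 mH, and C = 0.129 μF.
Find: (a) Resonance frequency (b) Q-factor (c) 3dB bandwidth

Step 1 — Resonance: ω₀ = 1/√(LC) = 1/√(0.195·1.29e-07) = 6305 rad/s.
Step 2 — f₀ = ω₀/(2π) = 1003 Hz.
Step 3 — Series Q: Q = ω₀L/R = 6305·0.195/14 = 87.82.
Step 4 — Bandwidth: Δω = ω₀/Q = 71.79 rad/s; BW = Δω/(2π) = 11.43 Hz.

(a) f₀ = 1003 Hz  (b) Q = 87.82  (c) BW = 11.43 Hz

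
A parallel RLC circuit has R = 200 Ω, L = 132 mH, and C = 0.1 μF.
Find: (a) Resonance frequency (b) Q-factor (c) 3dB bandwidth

Step 1 — Resonance: ω₀ = 1/√(LC) = 1/√(0.132·1e-07) = 8704 rad/s.
Step 2 — f₀ = ω₀/(2π) = 1385 Hz.
Step 3 — Parallel Q: Q = R/(ω₀L) = 200/(8704·0.132) = 0.1741.
Step 4 — Bandwidth: Δω = ω₀/Q = 5e+04 rad/s; BW = Δω/(2π) = 7958 Hz.

(a) f₀ = 1385 Hz  (b) Q = 0.1741  (c) BW = 7958 Hz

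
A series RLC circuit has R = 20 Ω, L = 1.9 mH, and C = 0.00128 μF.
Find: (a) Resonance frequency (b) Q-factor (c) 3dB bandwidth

Step 1 — Resonance: ω₀ = 1/√(LC) = 1/√(0.0019·1.28e-09) = 6.412e+05 rad/s.
Step 2 — f₀ = ω₀/(2π) = 1.021e+05 Hz.
Step 3 — Series Q: Q = ω₀L/R = 6.412e+05·0.0019/20 = 60.92.
Step 4 — Bandwidth: Δω = ω₀/Q = 1.053e+04 rad/s; BW = Δω/(2π) = 1675 Hz.

(a) f₀ = 1.021e+05 Hz  (b) Q = 60.92  (c) BW = 1675 Hz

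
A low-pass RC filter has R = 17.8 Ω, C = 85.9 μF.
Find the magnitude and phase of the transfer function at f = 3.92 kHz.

Step 1 — Angular frequency: ω = 2π·3920 = 2.463e+04 rad/s.
Step 2 — Transfer function: H(jω) = 1/(1 + jωRC).
Step 3 — Denominator: 1 + jωRC = 1 + j·2.463e+04·17.8·8.59e-05 = 1 + j37.66.
Step 4 — H = 0.0007046 - j0.02653.
Step 5 — Magnitude: |H| = 0.02654 (-31.5 dB); phase: φ = -88.5°.

|H| = 0.02654 (-31.5 dB), φ = -88.5°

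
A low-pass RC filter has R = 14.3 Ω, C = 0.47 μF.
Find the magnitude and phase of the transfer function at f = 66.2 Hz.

Step 1 — Angular frequency: ω = 2π·66.2 = 415.9 rad/s.
Step 2 — Transfer function: H(jω) = 1/(1 + jωRC).
Step 3 — Denominator: 1 + jωRC = 1 + j·415.9·14.3·4.7e-07 = 1 + j0.002796.
Step 4 — H = 1 - j0.002796.
Step 5 — Magnitude: |H| = 1 (-0.0 dB); phase: φ = -0.2°.

|H| = 1 (-0.0 dB), φ = -0.2°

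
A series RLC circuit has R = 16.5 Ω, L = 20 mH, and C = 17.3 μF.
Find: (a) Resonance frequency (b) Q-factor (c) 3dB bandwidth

Step 1 — Resonance: ω₀ = 1/√(LC) = 1/√(0.02·1.73e-05) = 1700 rad/s.
Step 2 — f₀ = ω₀/(2π) = 270.6 Hz.
Step 3 — Series Q: Q = ω₀L/R = 1700·0.02/16.5 = 2.061.
Step 4 — Bandwidth: Δω = ω₀/Q = 825 rad/s; BW = Δω/(2π) = 131.3 Hz.

(a) f₀ = 270.6 Hz  (b) Q = 2.061  (c) BW = 131.3 Hz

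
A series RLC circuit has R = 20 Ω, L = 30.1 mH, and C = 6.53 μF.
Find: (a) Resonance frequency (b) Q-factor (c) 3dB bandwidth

Step 1 — Resonance condition Im(Z)=0 gives ω₀ = 1/√(LC).
Step 2 — ω₀ = 1/√(0.0301·6.53e-06) = 2256 rad/s.
Step 3 — f₀ = ω₀/(2π) = 359 Hz.
Step 4 — Series Q: Q = ω₀L/R = 2256·0.0301/20 = 3.395.
Step 5 — 3dB bandwidth: Δω = ω₀/Q = 664.5 rad/s; BW = Δω/(2π) = 105.8 Hz.

(a) f₀ = 359 Hz  (b) Q = 3.395  (c) BW = 105.8 Hz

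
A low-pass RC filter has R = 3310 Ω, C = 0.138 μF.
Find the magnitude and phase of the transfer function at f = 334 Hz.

Step 1 — Angular frequency: ω = 2π·334 = 2099 rad/s.
Step 2 — Transfer function: H(jω) = 1/(1 + jωRC).
Step 3 — Denominator: 1 + jωRC = 1 + j·2099·3310·1.38e-07 = 1 + j0.9586.
Step 4 — H = 0.5211 - j0.4996.
Step 5 — Magnitude: |H| = 0.7219 (-2.8 dB); phase: φ = -43.8°.

|H| = 0.7219 (-2.8 dB), φ = -43.8°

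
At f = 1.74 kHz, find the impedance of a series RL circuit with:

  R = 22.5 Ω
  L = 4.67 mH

Step 1 — Angular frequency: ω = 2π·f = 2π·1740 = 1.093e+04 rad/s.
Step 2 — Component impedances:
  R: Z = R = 22.5 Ω
  L: Z = jωL = j·1.093e+04·0.00467 = 0 + j51.06 Ω
Step 3 — Series combination: Z_total = R + L = 22.5 + j51.06 Ω = 55.79∠66.2° Ω.

Z = 22.5 + j51.06 Ω = 55.79∠66.2° Ω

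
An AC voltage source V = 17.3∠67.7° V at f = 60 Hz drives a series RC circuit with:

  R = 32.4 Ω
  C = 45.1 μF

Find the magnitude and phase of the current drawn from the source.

Step 1 — Angular frequency: ω = 2π·f = 2π·60 = 377 rad/s.
Step 2 — Component impedances:
  R: Z = R = 32.4 Ω
  C: Z = 1/(jωC) = -j/(ω·C) = 0 - j58.82 Ω
Step 3 — Series combination: Z_total = R + C = 32.4 - j58.82 Ω = 67.15∠-61.2° Ω.
Step 4 — Source phasor: V = 17.3∠67.7° V = 6.565 + j16.01 V.
Step 5 — Ohm's law: I = V / Z_total = (6.565 + j16.01) / (32.4 - j58.82) = -0.1616 + j0.2006 A.
Step 6 — Convert to polar: |I| = 0.2576 A, ∠I = 128.9°.

I = 0.2576∠128.9° A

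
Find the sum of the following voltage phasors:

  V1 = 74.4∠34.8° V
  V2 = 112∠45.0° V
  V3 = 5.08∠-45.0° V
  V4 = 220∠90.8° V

Step 1 — Convert each phasor to rectangular form:
  V1 = 74.4·(cos(34.8°) + j·sin(34.8°)) = 61.09 + j42.46 V
  V2 = 112·(cos(45.0°) + j·sin(45.0°)) = 79.2 + j79.2 V
  V3 = 5.08·(cos(-45.0°) + j·sin(-45.0°)) = 3.592 - j3.592 V
  V4 = 220·(cos(90.8°) + j·sin(90.8°)) = -3.072 + j220 V
Step 2 — Sum components: V_total = 140.8 + j338 V.
Step 3 — Convert to polar: |V_total| = 366.2 V, ∠V_total = 67.4°.

V_total = 366.2∠67.4° V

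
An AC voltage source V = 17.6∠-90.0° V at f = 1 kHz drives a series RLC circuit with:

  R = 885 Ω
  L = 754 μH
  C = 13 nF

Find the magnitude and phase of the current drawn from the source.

Step 1 — Angular frequency: ω = 2π·f = 2π·1000 = 6283 rad/s.
Step 2 — Component impedances:
  R: Z = R = 885 Ω
  L: Z = jωL = j·6283·0.000754 = 0 + j4.738 Ω
  C: Z = 1/(jωC) = -j/(ω·C) = 0 - j1.224e+04 Ω
Step 3 — Series combination: Z_total = R + L + C = 885 - j1.224e+04 Ω = 1.227e+04∠-85.9° Ω.
Step 4 — Source phasor: V = 17.6∠-90.0° V = 0 - j17.6 V.
Step 5 — Ohm's law: I = V / Z_total = (0 - j17.6) / (885 - j1.224e+04) = 0.001431 - j0.0001035 A.
Step 6 — Convert to polar: |I| = 0.001434 A, ∠I = -4.1°.

I = 0.001434∠-4.1° A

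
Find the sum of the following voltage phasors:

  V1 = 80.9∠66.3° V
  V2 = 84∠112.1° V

Step 1 — Convert each phasor to rectangular form:
  V1 = 80.9·(cos(66.3°) + j·sin(66.3°)) = 32.52 + j74.08 V
  V2 = 84·(cos(112.1°) + j·sin(112.1°)) = -31.6 + j77.83 V
Step 2 — Sum components: V_total = 0.9147 + j151.9 V.
Step 3 — Convert to polar: |V_total| = 151.9 V, ∠V_total = 89.7°.

V_total = 151.9∠89.7° V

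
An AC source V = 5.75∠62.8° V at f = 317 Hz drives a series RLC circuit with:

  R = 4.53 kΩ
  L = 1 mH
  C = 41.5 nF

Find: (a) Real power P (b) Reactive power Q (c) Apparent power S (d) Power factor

Step 1 — Angular frequency: ω = 2π·f = 2π·317 = 1992 rad/s.
Step 2 — Component impedances:
  R: Z = R = 4530 Ω
  L: Z = jωL = j·1992·0.001 = 0 + j1.992 Ω
  C: Z = 1/(jωC) = -j/(ω·C) = 0 - j1.21e+04 Ω
Step 3 — Series combination: Z_total = R + L + C = 4530 - j1.21e+04 Ω = 1.292e+04∠-69.5° Ω.
Step 4 — Source phasor: V = 5.75∠62.8° V = 2.628 + j5.114 V.
Step 5 — Current: I = V / Z = -0.0002994 + j0.0003294 A = 0.0004452∠132.3° A.
Step 6 — Complex power: S = V·I* = 0.0008977 - j0.002397 VA.
Step 7 — Real power: P = Re(S) = 0.0008977 W.
Step 8 — Reactive power: Q = Im(S) = -0.002397 VAR.
Step 9 — Apparent power: |S| = 0.00256 VA.
Step 10 — Power factor: PF = P/|S| = 0.3507 (leading).

(a) P = 0.0008977 W  (b) Q = -0.002397 VAR  (c) S = 0.00256 VA  (d) PF = 0.3507 (leading)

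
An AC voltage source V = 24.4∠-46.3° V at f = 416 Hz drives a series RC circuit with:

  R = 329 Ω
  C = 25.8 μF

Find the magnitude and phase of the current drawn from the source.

Step 1 — Angular frequency: ω = 2π·f = 2π·416 = 2614 rad/s.
Step 2 — Component impedances:
  R: Z = R = 329 Ω
  C: Z = 1/(jωC) = -j/(ω·C) = 0 - j14.83 Ω
Step 3 — Series combination: Z_total = R + C = 329 - j14.83 Ω = 329.3∠-2.6° Ω.
Step 4 — Source phasor: V = 24.4∠-46.3° V = 16.86 - j17.64 V.
Step 5 — Ohm's law: I = V / Z_total = (16.86 - j17.64) / (329 - j14.83) = 0.05355 - j0.0512 A.
Step 6 — Convert to polar: |I| = 0.07409 A, ∠I = -43.7°.

I = 0.07409∠-43.7° A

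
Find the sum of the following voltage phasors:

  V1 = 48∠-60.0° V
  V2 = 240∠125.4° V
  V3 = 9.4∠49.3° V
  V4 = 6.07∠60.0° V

Step 1 — Convert each phasor to rectangular form:
  V1 = 48·(cos(-60.0°) + j·sin(-60.0°)) = 24 - j41.57 V
  V2 = 240·(cos(125.4°) + j·sin(125.4°)) = -139 + j195.6 V
  V3 = 9.4·(cos(49.3°) + j·sin(49.3°)) = 6.13 + j7.126 V
  V4 = 6.07·(cos(60.0°) + j·sin(60.0°)) = 3.035 + j5.257 V
Step 2 — Sum components: V_total = -105.9 + j166.4 V.
Step 3 — Convert to polar: |V_total| = 197.3 V, ∠V_total = 122.5°.

V_total = 197.3∠122.5° V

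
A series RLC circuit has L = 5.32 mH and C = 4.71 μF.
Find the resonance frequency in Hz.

Step 1 — Resonance condition Im(Z)=0 gives ω₀ = 1/√(LC).
Step 2 — ω₀ = 1/√(0.00532·4.71e-06) = 6317 rad/s.
Step 3 — f₀ = ω₀/(2π) = 1005 Hz.

f₀ = 1005 Hz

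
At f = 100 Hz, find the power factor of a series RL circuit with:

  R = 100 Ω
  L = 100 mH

Step 1 — Angular frequency: ω = 2π·f = 2π·100 = 628.3 rad/s.
Step 2 — Component impedances:
  R: Z = R = 100 Ω
  L: Z = jωL = j·628.3·0.1 = 0 + j62.83 Ω
Step 3 — Series combination: Z_total = R + L = 100 + j62.83 Ω = 118.1∠32.1° Ω.
Step 4 — Power factor: PF = cos(φ) = Re(Z)/|Z| = 100/118.1 = 0.8467.
Step 5 — Type: Im(Z) = 62.83 ⇒ lagging (phase φ = 32.1°).

PF = 0.8467 (lagging, φ = 32.1°)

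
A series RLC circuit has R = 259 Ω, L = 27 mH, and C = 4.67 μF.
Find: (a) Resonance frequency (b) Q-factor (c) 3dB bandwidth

Step 1 — Resonance: ω₀ = 1/√(LC) = 1/√(0.027·4.67e-06) = 2816 rad/s.
Step 2 — f₀ = ω₀/(2π) = 448.2 Hz.
Step 3 — Series Q: Q = ω₀L/R = 2816·0.027/259 = 0.2936.
Step 4 — Bandwidth: Δω = ω₀/Q = 9593 rad/s; BW = Δω/(2π) = 1527 Hz.

(a) f₀ = 448.2 Hz  (b) Q = 0.2936  (c) BW = 1527 Hz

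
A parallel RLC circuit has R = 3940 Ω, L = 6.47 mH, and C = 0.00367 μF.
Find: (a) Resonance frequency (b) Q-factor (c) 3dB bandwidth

Step 1 — Resonance: ω₀ = 1/√(LC) = 1/√(0.00647·3.67e-09) = 2.052e+05 rad/s.
Step 2 — f₀ = ω₀/(2π) = 3.266e+04 Hz.
Step 3 — Parallel Q: Q = R/(ω₀L) = 3940/(2.052e+05·0.00647) = 2.967.
Step 4 — Bandwidth: Δω = ω₀/Q = 6.916e+04 rad/s; BW = Δω/(2π) = 1.101e+04 Hz.

(a) f₀ = 3.266e+04 Hz  (b) Q = 2.967  (c) BW = 1.101e+04 Hz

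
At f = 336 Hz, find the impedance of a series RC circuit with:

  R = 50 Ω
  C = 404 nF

Step 1 — Angular frequency: ω = 2π·f = 2π·336 = 2111 rad/s.
Step 2 — Component impedances:
  R: Z = R = 50 Ω
  C: Z = 1/(jωC) = -j/(ω·C) = 0 - j1172 Ω
Step 3 — Series combination: Z_total = R + C = 50 - j1172 Ω = 1174∠-87.6° Ω.

Z = 50 - j1172 Ω = 1174∠-87.6° Ω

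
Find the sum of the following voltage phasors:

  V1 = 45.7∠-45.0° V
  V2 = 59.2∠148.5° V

Step 1 — Convert each phasor to rectangular form:
  V1 = 45.7·(cos(-45.0°) + j·sin(-45.0°)) = 32.31 - j32.31 V
  V2 = 59.2·(cos(148.5°) + j·sin(148.5°)) = -50.48 + j30.93 V
Step 2 — Sum components: V_total = -18.16 - j1.383 V.
Step 3 — Convert to polar: |V_total| = 18.21 V, ∠V_total = -175.6°.

V_total = 18.21∠-175.6° V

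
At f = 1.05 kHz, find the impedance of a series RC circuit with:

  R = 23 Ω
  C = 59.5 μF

Step 1 — Angular frequency: ω = 2π·f = 2π·1050 = 6597 rad/s.
Step 2 — Component impedances:
  R: Z = R = 23 Ω
  C: Z = 1/(jωC) = -j/(ω·C) = 0 - j2.547 Ω
Step 3 — Series combination: Z_total = R + C = 23 - j2.547 Ω = 23.14∠-6.3° Ω.

Z = 23 - j2.547 Ω = 23.14∠-6.3° Ω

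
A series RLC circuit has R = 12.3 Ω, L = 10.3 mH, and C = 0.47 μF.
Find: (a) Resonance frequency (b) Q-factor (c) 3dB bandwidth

Step 1 — Resonance: ω₀ = 1/√(LC) = 1/√(0.0103·4.7e-07) = 1.437e+04 rad/s.
Step 2 — f₀ = ω₀/(2π) = 2287 Hz.
Step 3 — Series Q: Q = ω₀L/R = 1.437e+04·0.0103/12.3 = 12.04.
Step 4 — Bandwidth: Δω = ω₀/Q = 1194 rad/s; BW = Δω/(2π) = 190.1 Hz.

(a) f₀ = 2287 Hz  (b) Q = 12.04  (c) BW = 190.1 Hz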